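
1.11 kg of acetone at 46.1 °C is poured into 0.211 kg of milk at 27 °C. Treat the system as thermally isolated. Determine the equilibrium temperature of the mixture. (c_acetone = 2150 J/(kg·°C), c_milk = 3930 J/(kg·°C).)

Set heat shed by the hot body equal to heat absorbed by the cold body:
1.11*2150*(46.1 − T) = 0.211*3930*(T − 27)
2386.5(46.1 − T) = 829.23(T − 27)
3215.7 T = 132407  ⇒  T ≈ 41.17 °C

T_f ≈ 41.2 °C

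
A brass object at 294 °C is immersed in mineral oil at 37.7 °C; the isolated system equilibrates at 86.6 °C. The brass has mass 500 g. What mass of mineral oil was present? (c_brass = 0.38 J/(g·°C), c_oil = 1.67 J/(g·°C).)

m ≈ 483 g

Setting the total heat transfer to zero:
500×0.38×(86.6 − 294) + m×1.67×(86.6 − 37.7) = 0
81.66 m = 39406
m = 39406/81.66 ≈ 482.5 g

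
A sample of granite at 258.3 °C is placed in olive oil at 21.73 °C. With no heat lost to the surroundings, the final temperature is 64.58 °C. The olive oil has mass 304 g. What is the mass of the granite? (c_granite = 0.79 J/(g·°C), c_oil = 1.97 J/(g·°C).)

Let T be the final temperature. ΣQ_i = 0:
m×0.79×(64.58 − 258.3) + 304×1.97×(64.58 − 21.73) = 0
-153.04 m = -25662
m = -25662/-153.04 ≈ 167.7 g

m ≈ 168 g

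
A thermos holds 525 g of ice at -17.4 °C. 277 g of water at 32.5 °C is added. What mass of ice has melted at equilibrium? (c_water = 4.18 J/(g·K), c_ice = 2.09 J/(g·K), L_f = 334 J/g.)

Cooling the water to 0 °C releases 277·4.18·32.5 = 37630 J.
Of that, 525·2.09·17.4 = 19092 J goes to bring the ice to 0 °C, leaving 18538 J.
Melting all 525 g of ice would need 525·334 = 175350 J.
Since 18538 < 175350 J, not all the ice melts; equilibrium is at 0 °C.
Mass melted = 18538/334 ≈ 55.5 g.

m_melted ≈ 55.5 g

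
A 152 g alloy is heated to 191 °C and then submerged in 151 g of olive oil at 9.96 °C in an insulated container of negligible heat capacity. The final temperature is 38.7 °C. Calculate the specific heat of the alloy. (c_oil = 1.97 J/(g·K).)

c ≈ 0.369 J/(g·K)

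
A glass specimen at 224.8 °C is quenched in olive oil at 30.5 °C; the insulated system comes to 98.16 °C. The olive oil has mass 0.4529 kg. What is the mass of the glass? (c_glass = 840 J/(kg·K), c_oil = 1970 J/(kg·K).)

m ≈ 0.567 kg

|Q_glass| = |Q_oil|:
m×840×(224.8 − 98.16) = 0.4529×1970×(98.16 − 30.5)
106378 m = 60367  ⇒  m ≈ 0.5675 kg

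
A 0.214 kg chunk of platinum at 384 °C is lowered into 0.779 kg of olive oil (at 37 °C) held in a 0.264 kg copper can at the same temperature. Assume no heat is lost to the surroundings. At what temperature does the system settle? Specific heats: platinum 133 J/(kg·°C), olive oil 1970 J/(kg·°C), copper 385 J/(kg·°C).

Taking heat into each body as positive, Σ m c ΔT = 0:
0.214*133*(T − 384) + 0.779*1970*(T − 37) + 0.264*385*(T − 37) = 0
(28.46 + 1534.6 + 101.64) T = 28.46*384 + 1534.6*37 + 101.64*37
T ≈ 42.93 °C

T_f ≈ 42.9 °C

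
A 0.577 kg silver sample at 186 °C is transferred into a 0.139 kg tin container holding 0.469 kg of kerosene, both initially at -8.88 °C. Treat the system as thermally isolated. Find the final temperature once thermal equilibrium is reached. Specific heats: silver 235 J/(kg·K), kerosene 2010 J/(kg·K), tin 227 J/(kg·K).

Taking heat into each body as positive, Σ m c ΔT = 0:
0.577·235·(T − 186) + 0.469·2010·(T − (-8.88)) + 0.139·227·(T − (-8.88)) = 0
(135.59 + 942.69 + 31.55) T = 135.59·186 + 942.69·(-8.88) + 31.55·(-8.88)
T ≈ 14.93 °C

T_f ≈ 14.9 °C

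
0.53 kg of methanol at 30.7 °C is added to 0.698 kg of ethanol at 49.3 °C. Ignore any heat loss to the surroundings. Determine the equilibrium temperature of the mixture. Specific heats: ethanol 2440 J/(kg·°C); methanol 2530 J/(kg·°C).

Heat lost by the ethanol equals heat gained by the methanol:
0.698×2440×(49.3 − T) = 0.53×2530×(T − 30.7)
1703.1(49.3 − T) = 1340.9(T − 30.7)
3044 T = 125129  ⇒  T ≈ 41.11 °C

T_f ≈ 41.1 °C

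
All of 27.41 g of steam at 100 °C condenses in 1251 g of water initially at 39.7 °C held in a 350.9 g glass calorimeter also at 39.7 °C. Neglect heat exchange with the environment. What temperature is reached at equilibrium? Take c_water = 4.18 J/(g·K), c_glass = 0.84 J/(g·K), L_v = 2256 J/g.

T_f ≈ 51.9 °C

Heat gained plus heat lost sum to zero:
latent heat released on condensation: 27.41·2256 = 61837; condensate cools 100→T: 27.41·4.18·(T − 100) = 114.57(T − 100); original water: 5229.2(T − 39.7); cup: 294.76(T − 39.7)
5638.5 T = 61837 + 11457 + 219300 = 292595
T ≈ 51.89 °C (< 100 °C, so full condensation is consistent).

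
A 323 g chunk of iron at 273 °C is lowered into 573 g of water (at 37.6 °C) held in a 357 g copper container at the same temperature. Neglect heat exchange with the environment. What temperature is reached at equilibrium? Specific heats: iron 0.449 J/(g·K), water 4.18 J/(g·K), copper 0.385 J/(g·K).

Setting the total heat transfer to zero:
323×0.449×(T − 273) + 573×4.18×(T − 37.6) + 357×0.385×(T − 37.6) = 0
145.03(T − 273) + 2395.1(T − 37.6) + 137.44(T − 37.6) = 0
2677.6 T = 134818
T = 134818 / 2677.6 = 50.3 °C

T_f ≈ 50.3 °C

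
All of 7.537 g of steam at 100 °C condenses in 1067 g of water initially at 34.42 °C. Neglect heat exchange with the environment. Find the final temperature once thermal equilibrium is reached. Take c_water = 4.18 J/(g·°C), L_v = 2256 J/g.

T_f ≈ 38.7 °C

Net heat exchanged in the isolated system is zero:
steam→water at 100 °C releases m L_v = 7.537·2256 = 17003
  condensed water 100 °C→T: 31.5(T − 100)
  original water: 4460.1(T − 34.42)
4491.6 T = 17003 + 3150.5 + 153515 = 173669
T ≈ 38.67 °C (< 100 °C, so full condensation is consistent).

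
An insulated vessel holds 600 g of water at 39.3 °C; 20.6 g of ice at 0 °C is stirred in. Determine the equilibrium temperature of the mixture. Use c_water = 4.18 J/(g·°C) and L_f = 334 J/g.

Energy balance with sensible and latent terms:
latent heat to melt: 20.6·334 = 6880.4; warm the meltwater: 86.11 T; water cools: 600·4.18·(T − 39.3) = 2508(T − 39.3)
2594.1 T = 98564 − 6880.4 = 91684
T ≈ 35.34 °C — above 0 °C, consistent with complete melting.

T_f ≈ 35.3 °C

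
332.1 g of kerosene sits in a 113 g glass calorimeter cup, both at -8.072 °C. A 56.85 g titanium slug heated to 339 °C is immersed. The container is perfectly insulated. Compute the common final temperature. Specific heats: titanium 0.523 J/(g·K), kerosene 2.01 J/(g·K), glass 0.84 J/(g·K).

T_f ≈ 5.0 °C

T_f is the heat-capacity-weighted average of the initial temperatures:
T_f = (29.73×339 + 667.52×(-8.072) + 94.92×(-8.072)) / (29.73 + 667.52 + 94.92)
    = 3924.9 / 792.17 ≈ 4.95 °C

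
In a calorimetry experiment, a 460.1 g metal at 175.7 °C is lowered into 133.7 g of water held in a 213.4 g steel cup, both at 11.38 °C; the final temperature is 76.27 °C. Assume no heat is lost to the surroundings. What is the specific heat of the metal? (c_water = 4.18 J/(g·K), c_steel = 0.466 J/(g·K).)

Taking heat into each body as positive, Σ m c ΔT = 0:
460.1·c·(76.27 − 175.7) + 133.7·4.18·(76.27 − 11.38) + 213.4·0.466·(76.27 − 11.38) = 0
-45748 c = -42718
c = -42718/-45748 ≈ 0.9338 J/(g·K)

c ≈ 0.934 J/(g·K)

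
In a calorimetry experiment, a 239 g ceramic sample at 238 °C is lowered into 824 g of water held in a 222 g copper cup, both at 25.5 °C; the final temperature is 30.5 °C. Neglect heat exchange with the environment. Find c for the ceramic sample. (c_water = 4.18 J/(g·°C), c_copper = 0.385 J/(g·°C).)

Energy conservation, ΣQ = 0:
239×c×(30.5 − 238) + 824×4.18×(30.5 − 25.5) + 222×0.385×(30.5 − 25.5) = 0
-49592 c = -17649
c = -17649/-49592 ≈ 0.3559 J/(g·°C)

c ≈ 0.356 J/(g·°C)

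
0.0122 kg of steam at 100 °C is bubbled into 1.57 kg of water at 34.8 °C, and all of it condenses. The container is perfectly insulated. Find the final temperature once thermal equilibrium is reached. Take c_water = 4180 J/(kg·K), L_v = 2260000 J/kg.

T_f ≈ 39.5 °C

Heat gained plus heat lost sum to zero:
latent heat released on condensation: 0.0122·2260000 = 27572
  condensate cools 100→T: 0.0122·4180·(T − 100) = 51(T − 100)
  original water: 6562.6(T − 34.8)
6613.6 T = 27572 + 5099.6 + 228378 = 261050
T ≈ 39.47 °C (< 100 °C, so full condensation is consistent).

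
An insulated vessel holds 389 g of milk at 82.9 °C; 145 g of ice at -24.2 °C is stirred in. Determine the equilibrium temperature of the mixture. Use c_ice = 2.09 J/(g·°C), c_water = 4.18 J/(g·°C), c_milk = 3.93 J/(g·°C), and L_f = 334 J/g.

T_f ≈ 33.2 °C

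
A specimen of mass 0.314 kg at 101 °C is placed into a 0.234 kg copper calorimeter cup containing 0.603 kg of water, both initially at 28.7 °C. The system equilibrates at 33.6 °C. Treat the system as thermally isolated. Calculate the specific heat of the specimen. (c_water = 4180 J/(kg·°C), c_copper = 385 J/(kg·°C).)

c ≈ 604 J/(kg·°C)

Setting the total heat transfer to zero:
0.314×c×(33.6 − 101) + 0.603×4180×(33.6 − 28.7) + 0.234×385×(33.6 − 28.7) = 0
-21.16 c = -12792
c = -12792/-21.16 ≈ 604.4 J/(kg·°C)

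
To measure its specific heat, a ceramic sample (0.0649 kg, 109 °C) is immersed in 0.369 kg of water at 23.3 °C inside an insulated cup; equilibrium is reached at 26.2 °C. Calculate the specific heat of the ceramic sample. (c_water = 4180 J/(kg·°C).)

c ≈ 832 J/(kg·°C)

m_s c (T_s − T_f) = m_water c_water (T_f − T_0):
0.0649·c·(109 − 26.2) = 0.369·4180·(26.2 − 23.3)
5.374 c = 4473  ⇒  c ≈ 832.4 J/(kg·°C)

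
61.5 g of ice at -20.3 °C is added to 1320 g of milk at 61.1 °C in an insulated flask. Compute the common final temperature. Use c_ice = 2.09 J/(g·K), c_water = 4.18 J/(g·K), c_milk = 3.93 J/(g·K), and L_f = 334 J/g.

T_f ≈ 54.0 °C

Let T be the final temperature. ΣQ_i = 0:
warm ice to 0 °C: 61.5·2.09·(0 − (-20.3)) = 2609.3; fusion: m_ice L_f = 61.5·334 = 20541; warm the meltwater: 257.07 T; milk: 5187.6(T − 61.1)
5444.7 T = 316962 − 23150 = 293812
T ≈ 53.96 °C (positive, so assuming full melt was valid).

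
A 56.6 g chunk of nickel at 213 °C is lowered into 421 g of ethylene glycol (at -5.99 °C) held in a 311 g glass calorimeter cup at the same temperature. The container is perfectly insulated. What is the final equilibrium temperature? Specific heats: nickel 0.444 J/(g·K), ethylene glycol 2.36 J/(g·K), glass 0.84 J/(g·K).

T_f ≈ -1.7 °C

Setting the total heat transfer to zero:
56.6*0.444*(T − 213) + 421*2.36*(T − (-5.99)) + 311*0.84*(T − (-5.99)) = 0
25.13(T − 213) + 993.56(T − (-5.99)) + 261.24(T − (-5.99)) = 0
1279.9 T = -2163.5
T ≈ -1.69 °C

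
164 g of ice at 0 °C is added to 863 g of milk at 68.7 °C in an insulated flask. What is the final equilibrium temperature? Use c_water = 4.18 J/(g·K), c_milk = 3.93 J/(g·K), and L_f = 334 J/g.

Energy balance with sensible and latent terms:
fusion: m_ice L_f = 164·334 = 54776
  warm the meltwater: 685.52 T
  milk: 3391.6(T − 68.7)
4077.1 T = 233002 − 54776 = 178226
T ≈ 43.71 °C — above 0 °C, consistent with complete melting.

T_f ≈ 43.7 °C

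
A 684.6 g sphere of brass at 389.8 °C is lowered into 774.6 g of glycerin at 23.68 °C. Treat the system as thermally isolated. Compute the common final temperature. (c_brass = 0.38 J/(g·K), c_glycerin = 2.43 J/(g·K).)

T_f ≈ 68.1 °C

Conservation of energy gives ΣQ = 0:
684.6*0.38*(T − 389.8) + 774.6*2.43*(T − 23.68) = 0
260.15(T − 389.8) + 1882.3(T − 23.68) = 0
(260.15 + 1882.3) T = 260.15*389.8 + 1882.3*23.68
T = 145978/2142.4 ≈ 68.14 °C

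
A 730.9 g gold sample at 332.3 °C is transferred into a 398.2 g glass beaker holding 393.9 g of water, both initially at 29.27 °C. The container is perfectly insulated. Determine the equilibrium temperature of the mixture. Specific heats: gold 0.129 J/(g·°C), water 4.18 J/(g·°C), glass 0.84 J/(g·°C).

T_f ≈ 43.0 °C

Heat gained plus heat lost sum to zero:
730.9*0.129*(T − 332.3) + 393.9*4.18*(T − 29.27) + 398.2*0.84*(T − 29.27) = 0
94.29(T − 332.3) + 1646.5(T − 29.27) + 334.49(T − 29.27) = 0
2075.3 T = 89315
T = 89315 / 2075.3 = 43 °C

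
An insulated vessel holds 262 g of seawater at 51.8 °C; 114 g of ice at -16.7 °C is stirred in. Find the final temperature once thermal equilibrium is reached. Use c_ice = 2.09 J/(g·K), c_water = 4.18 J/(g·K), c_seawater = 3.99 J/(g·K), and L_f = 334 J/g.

T_f ≈ 7.9 °C

Let T be the final temperature. ΣQ_i = 0:
warm ice to 0 °C: 114×2.09×(0 − (-16.7)) = 3978.9; latent heat to melt: 114×334 = 38076; meltwater 0→T: 114×4.18×T = 476.52 T; seawater cools: 262×3.99×(T − 51.8) = 1045.4(T − 51.8)
1521.9 T = 54151 − 42055 = 12096
T ≈ 7.95 °C — above 0 °C, consistent with complete melting.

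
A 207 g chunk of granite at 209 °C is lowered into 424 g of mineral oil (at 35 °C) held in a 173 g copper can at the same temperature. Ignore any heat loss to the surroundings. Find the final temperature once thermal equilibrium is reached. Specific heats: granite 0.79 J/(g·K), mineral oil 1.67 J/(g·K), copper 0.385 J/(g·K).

T_f ≈ 65.3 °C

Energy conservation, ΣQ = 0:
207·0.79·(T − 209) + 424·1.67·(T − 35) + 173·0.385·(T − 35) = 0
163.53(T − 209) + 708.08(T − 35) + 66.61(T − 35) = 0
(163.53 + 708.08 + 66.61) T = 163.53·209 + 708.08·35 + 66.61·35
T = 61292 / 938.21 = 65.3 °C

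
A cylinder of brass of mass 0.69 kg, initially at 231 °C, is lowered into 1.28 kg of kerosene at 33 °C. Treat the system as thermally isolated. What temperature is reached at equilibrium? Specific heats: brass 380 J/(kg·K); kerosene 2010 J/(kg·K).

T_f ≈ 51.3 °C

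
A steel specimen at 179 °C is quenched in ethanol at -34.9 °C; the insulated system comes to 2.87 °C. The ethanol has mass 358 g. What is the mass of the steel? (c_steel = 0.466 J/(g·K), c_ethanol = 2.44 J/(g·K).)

Heat lost by the steel = heat gained by the ethanol:
m·0.466·(179 − 2.87) = 358·2.44·(2.87 − (-34.9))
82.08 m = 32993  ⇒  m ≈ 402 g

m ≈ 402 g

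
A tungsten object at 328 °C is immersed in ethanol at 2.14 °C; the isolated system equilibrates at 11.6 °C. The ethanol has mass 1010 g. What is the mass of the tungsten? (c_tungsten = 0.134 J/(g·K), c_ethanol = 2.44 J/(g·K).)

Energy conservation, ΣQ = 0:
m×0.134×(11.6 − 328) + 1010×2.44×(11.6 − 2.14) = 0
-42.4 m = -23313
m = -23313/-42.4 ≈ 549.9 g

m ≈ 550 g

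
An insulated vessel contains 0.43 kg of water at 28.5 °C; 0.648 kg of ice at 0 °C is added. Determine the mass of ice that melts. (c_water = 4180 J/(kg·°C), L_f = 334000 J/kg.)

m_melted ≈ 0.153 kg

Water can give up m c ΔT = 0.43·4180·28.5 = 51226 J before reaching 0 °C.
To melt every bit of ice: 0.648·334000 = 216432 J.
That's not enough to melt it all — equilibrium is at 0 °C with ice remaining.
Mass melted = 51226/334000 ≈ 0.1534 kg.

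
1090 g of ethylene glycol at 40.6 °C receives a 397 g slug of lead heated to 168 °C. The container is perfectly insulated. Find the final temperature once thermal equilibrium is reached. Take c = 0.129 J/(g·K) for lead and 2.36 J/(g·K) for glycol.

T_f ≈ 43.1 °C

Energy conservation, ΣQ = 0:
397×0.129×(T − 168) + 1090×2.36×(T − 40.6) = 0
2623.6 T = 113043
T = 113043/2623.6 ≈ 43.09 °C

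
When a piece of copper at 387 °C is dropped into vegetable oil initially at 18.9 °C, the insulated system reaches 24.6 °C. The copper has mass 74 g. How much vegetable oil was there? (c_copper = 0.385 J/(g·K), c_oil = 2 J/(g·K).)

Net heat exchanged in the isolated system is zero:
74×0.385×(24.6 − 387) + m×2×(24.6 − 18.9) = 0
11.4 m = 10325
m = 10325/11.4 ≈ 905.7 g

m ≈ 906 g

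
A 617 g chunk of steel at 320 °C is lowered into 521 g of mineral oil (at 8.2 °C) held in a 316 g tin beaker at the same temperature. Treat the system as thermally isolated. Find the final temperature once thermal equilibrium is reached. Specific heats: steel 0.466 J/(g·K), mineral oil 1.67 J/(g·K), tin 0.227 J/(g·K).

Setting the total heat transfer to zero:
617*0.466*(T − 320) + 521*1.67*(T − 8.2) + 316*0.227*(T − 8.2) = 0
287.52(T − 320) + 870.07(T − 8.2) + 71.73(T − 8.2) = 0
1229.3 T = 99730
T = 99730/1229.3 ≈ 81.13 °C

T_f ≈ 81.1 °C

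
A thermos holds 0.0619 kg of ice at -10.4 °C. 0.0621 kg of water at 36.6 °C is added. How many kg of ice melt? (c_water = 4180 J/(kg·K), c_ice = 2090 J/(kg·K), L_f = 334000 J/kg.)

m_melted ≈ 0.0244 kg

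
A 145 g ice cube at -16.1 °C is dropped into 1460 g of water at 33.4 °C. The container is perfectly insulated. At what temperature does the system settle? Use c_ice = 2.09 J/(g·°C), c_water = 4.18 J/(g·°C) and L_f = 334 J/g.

T_f ≈ 22.4 °C

Conservation of energy gives ΣQ = 0:
warm ice to 0 °C: 145×2.09×(0 − (-16.1)) = 4879.1; melt ice: 145×334 = 48430; warm the meltwater: 606.1 T; water: 6102.8(T − 33.4)
6708.9 T = 203834 − 53309 = 150524
T ≈ 22.44 °C — above 0 °C, consistent with complete melting.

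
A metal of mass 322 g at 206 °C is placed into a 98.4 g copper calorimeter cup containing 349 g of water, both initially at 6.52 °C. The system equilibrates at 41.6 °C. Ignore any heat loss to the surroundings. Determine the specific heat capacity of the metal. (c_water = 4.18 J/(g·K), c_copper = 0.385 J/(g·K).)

Let T be the final temperature. ΣQ_i = 0:
322×c×(41.6 − 206) + 349×4.18×(41.6 − 6.52) + 98.4×0.385×(41.6 − 6.52) = 0
-52937 c = -52504
c = -52504/-52937 ≈ 0.9918 J/(g·K)

c ≈ 0.992 J/(g·K)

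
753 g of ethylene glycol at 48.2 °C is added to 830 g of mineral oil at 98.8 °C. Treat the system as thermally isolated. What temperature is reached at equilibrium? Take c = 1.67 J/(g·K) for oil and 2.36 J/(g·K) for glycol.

T_f ≈ 70.4 °C

Heat gained plus heat lost sum to zero:
830×1.67×(T − 98.8) + 753×2.36×(T − 48.2) = 0
1386.1(T − 98.8) + 1777.1(T − 48.2) = 0
3163.2 T = 222602
T = 222602/3163.2 ≈ 70.37 °C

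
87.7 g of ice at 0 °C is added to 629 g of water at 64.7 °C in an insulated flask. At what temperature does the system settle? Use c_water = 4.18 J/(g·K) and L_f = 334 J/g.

T_f ≈ 47.0 °C

Taking heat into each body as positive, Σ m c ΔT = 0:
melt ice: 87.7×334 = 29292; warm the meltwater: 366.59 T; water cools: 629×4.18×(T − 64.7) = 2629.2(T − 64.7)
2995.8 T = 170111 − 29292 = 140819
T ≈ 47.01 °C (positive, so assuming full melt was valid).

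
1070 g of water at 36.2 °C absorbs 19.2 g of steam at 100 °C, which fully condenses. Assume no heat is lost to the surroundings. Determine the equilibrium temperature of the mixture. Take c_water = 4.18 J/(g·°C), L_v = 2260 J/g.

T_f ≈ 46.9 °C

Setting the total heat transfer to zero:
steam→water at 100 °C releases m L_v = 19.2×2260 = 43392
  condensate cools 100→T: 19.2×4.18×(T − 100) = 80.26(T − 100)
  water warms: 1070×4.18×(T − 36.2) = 4472.6(T − 36.2)
4552.9 T = 43392 + 8025.6 + 161908 = 213326
T ≈ 46.86 °C (< 100 °C, so full condensation is consistent).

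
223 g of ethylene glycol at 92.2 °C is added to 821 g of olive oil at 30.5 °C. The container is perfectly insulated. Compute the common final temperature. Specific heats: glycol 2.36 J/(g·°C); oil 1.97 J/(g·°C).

Heat gained plus heat lost sum to zero:
223×2.36×(T − 92.2) + 821×1.97×(T − 30.5) = 0
526.28(T − 92.2) + 1617.4(T − 30.5) = 0
2143.6 T = 97853
T = 97853 / 2143.6 = 45.6 °C

T_f ≈ 45.6 °C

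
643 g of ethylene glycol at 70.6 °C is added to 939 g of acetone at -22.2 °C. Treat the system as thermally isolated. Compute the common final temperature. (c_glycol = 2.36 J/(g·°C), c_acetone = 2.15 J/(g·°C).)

Conservation of energy gives ΣQ = 0:
643*2.36*(T − 70.6) + 939*2.15*(T − (-22.2)) = 0
1517.5(T − 70.6) + 2018.8(T − (-22.2)) = 0
3536.3 T = 62316
T = 62316/3536.3 ≈ 17.62 °C

T_f ≈ 17.6 °C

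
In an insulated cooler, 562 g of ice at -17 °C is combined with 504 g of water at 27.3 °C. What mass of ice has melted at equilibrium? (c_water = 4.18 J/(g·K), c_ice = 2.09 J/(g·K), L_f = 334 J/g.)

Heat available from the water dropping to 0 °C: 504×4.18×27.3 = 57513 J.
Of that, 562×2.09×17 = 19968 J goes to bring the ice to 0 °C, leaving 37546 J.
Melting all 562 g of ice would need 562×334 = 187708 J.
37546 J < 187708 J, so only part of the ice melts and the system sits at 0 °C.
m_melt = 37546 / L_f = 112.4 g.

m_melted ≈ 112 g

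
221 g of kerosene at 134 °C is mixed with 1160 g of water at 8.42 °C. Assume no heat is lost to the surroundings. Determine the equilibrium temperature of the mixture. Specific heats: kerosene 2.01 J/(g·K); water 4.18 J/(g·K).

Energy conservation, ΣQ = 0:
221·2.01·(T − 134) + 1160·4.18·(T − 8.42) = 0
444.21(T − 134) + 4848.8(T − 8.42) = 0
5293 T = 100351
T ≈ 18.96 °C

T_f ≈ 19.0 °C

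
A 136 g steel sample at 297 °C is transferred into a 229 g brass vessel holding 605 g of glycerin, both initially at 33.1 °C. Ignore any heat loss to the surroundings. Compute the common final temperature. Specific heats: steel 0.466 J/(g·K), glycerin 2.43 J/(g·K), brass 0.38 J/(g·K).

T_f ≈ 43.4 °C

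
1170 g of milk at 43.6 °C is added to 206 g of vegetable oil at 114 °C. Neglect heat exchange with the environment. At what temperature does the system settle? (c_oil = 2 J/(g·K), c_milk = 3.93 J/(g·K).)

T_f ≈ 49.4 °C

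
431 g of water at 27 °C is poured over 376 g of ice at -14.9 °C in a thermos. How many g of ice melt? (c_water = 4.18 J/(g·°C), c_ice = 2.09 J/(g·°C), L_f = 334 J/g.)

Water can give up m c ΔT = 431×4.18×27 = 48643 J before reaching 0 °C.
Warming the ice to 0 °C takes 376×2.09×14.9 = 11709 J, leaving 36934 J for melting.
Fully melting the ice requires m_ice L_f = 376×334 = 125584 J.
That's not enough to melt it all — equilibrium is at 0 °C with ice remaining.
m_melted×334 = 36934  ⇒  m_melted ≈ 110.6 g.

m_melted ≈ 111 g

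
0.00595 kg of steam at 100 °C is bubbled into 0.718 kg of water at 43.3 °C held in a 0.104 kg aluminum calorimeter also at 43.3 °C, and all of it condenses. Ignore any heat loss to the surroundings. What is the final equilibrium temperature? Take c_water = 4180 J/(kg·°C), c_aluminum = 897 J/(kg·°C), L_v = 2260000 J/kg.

T_f ≈ 48.1 °C

Taking heat into each body as positive, Σ m c ΔT = 0:
steam→water at 100 °C releases m L_v = 0.00595·2260000 = 13447
  condensate cools 100→T: 0.00595·4180·(T − 100) = 24.87(T − 100)
  original water: 3001.2(T − 43.3)
  cup: 93.29(T − 43.3)
3119.4 T = 13447 + 2487.1 + 133993 = 149927
T ≈ 48.06 °C, under the boiling point, so the assumption holds.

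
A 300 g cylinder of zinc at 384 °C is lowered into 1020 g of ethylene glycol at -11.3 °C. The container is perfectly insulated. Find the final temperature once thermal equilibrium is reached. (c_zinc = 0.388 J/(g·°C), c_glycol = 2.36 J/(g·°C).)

T_f ≈ 6.9 °C

Let T be the final temperature. ΣQ_i = 0:
300·0.388·(T − 384) + 1020·2.36·(T − (-11.3)) = 0
(116.4 + 2407.2) T = 116.4·384 + 2407.2·(-11.3)
T = 17496 / 2523.6 = 6.93 °C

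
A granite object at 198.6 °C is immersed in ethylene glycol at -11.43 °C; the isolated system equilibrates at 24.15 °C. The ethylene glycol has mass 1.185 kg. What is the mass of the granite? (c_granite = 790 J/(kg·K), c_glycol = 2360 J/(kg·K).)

m ≈ 0.722 kg

Heat lost by the granite = heat gained by the glycol:
m×790×(198.6 − 24.15) = 1.185×2360×(24.15 − (-11.43))
137816 m = 99503  ⇒  m ≈ 0.722 kg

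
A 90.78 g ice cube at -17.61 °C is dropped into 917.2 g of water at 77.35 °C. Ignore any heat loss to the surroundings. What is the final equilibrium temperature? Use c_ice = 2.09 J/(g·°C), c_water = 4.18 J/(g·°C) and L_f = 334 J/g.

Net heat exchanged in the isolated system is zero:
ice -17.61→0 °C: 90.78×2.09×17.61 = 3341.1
  fusion: m_ice L_f = 90.78×334 = 30321
  meltwater 0→T: 90.78×4.18×T = 379.46 T
  water: 3833.9(T − 77.35)
4213.4 T = 296552 − 33662 = 262890
T ≈ 62.39 °C (positive, so assuming full melt was valid).

T_f ≈ 62.4 °C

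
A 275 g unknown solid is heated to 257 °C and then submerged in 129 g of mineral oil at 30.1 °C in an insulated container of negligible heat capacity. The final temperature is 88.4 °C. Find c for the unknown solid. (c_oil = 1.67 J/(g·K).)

Heat lost by the unknown solid = heat gained by the oil:
275·c·(257 − 88.4) = 129·1.67·(88.4 − 30.1)
46365 c = 12560  ⇒  c ≈ 0.2709 J/(g·K)

c ≈ 0.271 J/(g·K)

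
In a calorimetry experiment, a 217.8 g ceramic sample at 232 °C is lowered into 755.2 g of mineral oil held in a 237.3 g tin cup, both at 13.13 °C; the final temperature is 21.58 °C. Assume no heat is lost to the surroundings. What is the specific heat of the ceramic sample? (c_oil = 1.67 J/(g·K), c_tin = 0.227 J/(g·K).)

Net heat exchanged in the isolated system is zero:
217.8×c×(21.58 − 232) + 755.2×1.67×(21.58 − 13.13) + 237.3×0.227×(21.58 − 13.13) = 0
-45829 c = -11112
c = -11112/-45829 ≈ 0.2425 J/(g·K)

c ≈ 0.242 J/(g·K)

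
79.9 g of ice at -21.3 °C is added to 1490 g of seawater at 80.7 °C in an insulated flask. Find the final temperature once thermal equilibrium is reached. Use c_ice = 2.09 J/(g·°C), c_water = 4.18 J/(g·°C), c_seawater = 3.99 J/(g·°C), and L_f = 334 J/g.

T_f ≈ 71.6 °C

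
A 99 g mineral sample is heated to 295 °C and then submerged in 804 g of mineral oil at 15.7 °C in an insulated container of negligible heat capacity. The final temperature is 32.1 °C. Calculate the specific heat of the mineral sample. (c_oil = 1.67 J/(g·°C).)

c ≈ 0.846 J/(g·°C)

m_s c (T_s − T_f) = m_oil c_oil (T_f − T_0):
99×c×(295 − 32.1) = 804×1.67×(32.1 − 15.7)
26027 c = 22020  ⇒  c ≈ 0.846 J/(g·°C)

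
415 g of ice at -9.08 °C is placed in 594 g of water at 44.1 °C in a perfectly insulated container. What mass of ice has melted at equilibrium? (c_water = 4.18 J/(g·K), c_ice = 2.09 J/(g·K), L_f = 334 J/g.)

m_melted ≈ 304 g

Heat available from the water dropping to 0 °C: 594·4.18·44.1 = 109497 J.
Of that, 415·2.09·9.08 = 7875.5 J goes to bring the ice to 0 °C, leaving 101621 J.
Melting all 415 g of ice would need 415·334 = 138610 J.
Since 101621 < 138610 J, not all the ice melts; equilibrium is at 0 °C.
m_melted·334 = 101621  ⇒  m_melted ≈ 304.3 g.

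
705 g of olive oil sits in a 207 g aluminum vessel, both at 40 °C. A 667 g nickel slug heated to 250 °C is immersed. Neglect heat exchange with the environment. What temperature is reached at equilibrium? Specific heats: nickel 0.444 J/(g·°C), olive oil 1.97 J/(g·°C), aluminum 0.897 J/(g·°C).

T_f ≈ 73.2 °C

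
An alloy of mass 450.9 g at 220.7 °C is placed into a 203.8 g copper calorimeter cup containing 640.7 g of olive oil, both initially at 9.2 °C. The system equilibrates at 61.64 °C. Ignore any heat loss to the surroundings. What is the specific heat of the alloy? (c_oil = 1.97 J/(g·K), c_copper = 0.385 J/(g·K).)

Net heat exchanged in the isolated system is zero:
450.9·c·(61.64 − 220.7) + 640.7·1.97·(61.64 − 9.2) + 203.8·0.385·(61.64 − 9.2) = 0
-71720 c = -70303
c = -70303/-71720 ≈ 0.9802 J/(g·K)

c ≈ 0.98 J/(g·K)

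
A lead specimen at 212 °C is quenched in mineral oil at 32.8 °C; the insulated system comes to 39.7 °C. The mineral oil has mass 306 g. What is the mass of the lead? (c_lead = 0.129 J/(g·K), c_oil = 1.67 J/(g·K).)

|Q_lead| = |Q_oil|:
m·0.129·(212 − 39.7) = 306·1.67·(39.7 − 32.8)
22.23 m = 3526  ⇒  m ≈ 158.6 g

m ≈ 159 g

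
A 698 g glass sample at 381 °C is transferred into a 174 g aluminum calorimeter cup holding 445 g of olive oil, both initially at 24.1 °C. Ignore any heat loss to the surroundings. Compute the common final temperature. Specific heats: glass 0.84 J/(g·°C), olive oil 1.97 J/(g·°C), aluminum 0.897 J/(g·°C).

T_f ≈ 153.3 °C

Energy conservation, ΣQ = 0:
698·0.84·(T − 381) + 445·1.97·(T − 24.1) + 174·0.897·(T − 24.1) = 0
1619 T = 248277
T = 248277/1619 ≈ 153.35 °C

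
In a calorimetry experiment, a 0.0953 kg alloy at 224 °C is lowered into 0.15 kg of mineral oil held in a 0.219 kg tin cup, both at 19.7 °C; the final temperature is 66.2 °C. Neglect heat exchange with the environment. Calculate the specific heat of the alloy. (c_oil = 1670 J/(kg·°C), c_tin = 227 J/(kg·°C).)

c ≈ 928 J/(kg·°C)

Taking heat into each body as positive, Σ m c ΔT = 0:
0.0953×c×(66.2 − 224) + 0.15×1670×(66.2 − 19.7) + 0.219×227×(66.2 − 19.7) = 0
-15.04 c = -13960
c = -13960/-15.04 ≈ 928.3 J/(kg·°C)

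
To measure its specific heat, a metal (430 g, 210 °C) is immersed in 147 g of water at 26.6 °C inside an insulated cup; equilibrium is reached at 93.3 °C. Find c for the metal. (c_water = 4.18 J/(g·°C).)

Energy conservation, ΣQ = 0:
430×c×(93.3 − 210) + 147×4.18×(93.3 − 26.6) = 0
-50181 c = -40984
c = -40984/-50181 ≈ 0.8167 J/(g·°C)

c ≈ 0.817 J/(g·°C)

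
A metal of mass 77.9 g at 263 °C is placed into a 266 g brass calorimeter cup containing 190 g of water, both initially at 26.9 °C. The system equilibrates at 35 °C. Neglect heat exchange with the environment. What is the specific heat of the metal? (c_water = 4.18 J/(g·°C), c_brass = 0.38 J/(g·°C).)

Energy conservation, ΣQ = 0:
77.9·c·(35 − 263) + 190·4.18·(35 − 26.9) + 266·0.38·(35 − 26.9) = 0
-17761 c = -7251.8
c = -7251.8/-17761 ≈ 0.4083 J/(g·°C)

c ≈ 0.408 J/(g·°C)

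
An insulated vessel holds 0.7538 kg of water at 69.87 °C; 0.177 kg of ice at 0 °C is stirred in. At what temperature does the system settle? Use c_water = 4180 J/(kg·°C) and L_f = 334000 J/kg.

Setting the total heat transfer to zero:
melt ice: 0.177×334000 = 59118
  meltwater 0→T: 0.177×4180×T = 739.86 T
  water: 3150.9(T − 69.87)
3890.7 T = 220152 − 59118 = 161034
T ≈ 41.39 °C. Since T > 0 °C, the all-ice-melts assumption holds.

T_f ≈ 41.4 °C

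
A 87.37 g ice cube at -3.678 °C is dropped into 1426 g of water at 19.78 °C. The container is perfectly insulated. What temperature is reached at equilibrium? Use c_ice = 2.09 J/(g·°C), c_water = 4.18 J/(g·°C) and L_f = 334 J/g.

Sum of m c ΔT and latent-heat terms is zero:
warm ice to 0 °C: 87.37×2.09×(0 − (-3.678)) = 671.61
  latent heat to melt: 87.37×334 = 29182
  meltwater 0→T: 87.37×4.18×T = 365.21 T
  water cools: 1426×4.18×(T − 19.78) = 5960.7(T − 19.78)
6325.9 T = 117902 − 29853 = 88049
T ≈ 13.92 °C. Since T > 0 °C, the all-ice-melts assumption holds.

T_f ≈ 13.9 °C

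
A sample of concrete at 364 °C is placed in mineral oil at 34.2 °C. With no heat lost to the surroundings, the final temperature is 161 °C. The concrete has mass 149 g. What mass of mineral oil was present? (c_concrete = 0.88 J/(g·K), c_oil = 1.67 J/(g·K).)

m ≈ 126 g

Heat lost by the concrete = heat gained by the oil:
149·0.88·(364 − 161) = m·1.67·(161 − 34.2)
211.76 m = 26617  ⇒  m ≈ 125.7 g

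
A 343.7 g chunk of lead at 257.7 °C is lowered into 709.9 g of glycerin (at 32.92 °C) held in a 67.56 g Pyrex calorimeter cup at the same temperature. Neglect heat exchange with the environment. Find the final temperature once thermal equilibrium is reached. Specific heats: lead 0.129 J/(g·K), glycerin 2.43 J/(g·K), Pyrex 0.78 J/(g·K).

Net heat exchanged in the isolated system is zero:
343.7×0.129×(T − 257.7) + 709.9×2.43×(T − 32.92) + 67.56×0.78×(T − 32.92) = 0
(44.34 + 1725.1 + 52.7) T = 44.34×257.7 + 1725.1×32.92 + 52.7×32.92
T ≈ 38.39 °C

T_f ≈ 38.4 °C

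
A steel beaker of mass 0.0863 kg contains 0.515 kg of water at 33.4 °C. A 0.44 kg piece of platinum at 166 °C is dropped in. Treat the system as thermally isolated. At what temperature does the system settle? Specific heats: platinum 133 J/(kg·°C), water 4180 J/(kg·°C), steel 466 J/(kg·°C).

T_f is the heat-capacity-weighted average of the initial temperatures:
T_f = (58.52·166 + 2152.7·33.4 + 40.22·33.4) / (58.52 + 2152.7 + 40.22)
    = 82958 / 2251.4 ≈ 36.85 °C

T_f ≈ 36.8 °C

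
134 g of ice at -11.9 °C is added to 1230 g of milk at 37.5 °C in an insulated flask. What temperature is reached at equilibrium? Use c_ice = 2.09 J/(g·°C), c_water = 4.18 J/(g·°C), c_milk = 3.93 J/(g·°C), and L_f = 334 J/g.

T_f ≈ 24.7 °C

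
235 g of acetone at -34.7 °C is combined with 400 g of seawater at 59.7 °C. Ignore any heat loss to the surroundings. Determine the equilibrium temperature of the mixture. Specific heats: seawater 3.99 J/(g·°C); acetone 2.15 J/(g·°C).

T_f ≈ 37.0 °C

T_f = Σ m_i c_i T_i / Σ m_i c_i:
T_f = (1596·59.7 + 505.25·(-34.7)) / (1596 + 505.25)
    = 77749 / 2101.2 ≈ 37.00 °C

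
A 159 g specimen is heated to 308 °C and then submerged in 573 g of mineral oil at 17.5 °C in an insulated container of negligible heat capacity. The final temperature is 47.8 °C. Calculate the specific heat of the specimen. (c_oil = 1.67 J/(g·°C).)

Taking heat into each body as positive, Σ m c ΔT = 0:
159·c·(47.8 − 308) + 573·1.67·(47.8 − 17.5) = 0
-41372 c = -28994
c = -28994/-41372 ≈ 0.7008 J/(g·°C)

c ≈ 0.701 J/(g·°C)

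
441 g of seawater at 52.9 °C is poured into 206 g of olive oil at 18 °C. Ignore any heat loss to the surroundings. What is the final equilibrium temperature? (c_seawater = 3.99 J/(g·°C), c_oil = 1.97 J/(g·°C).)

Heat lost by the seawater equals heat gained by the oil:
441*3.99*(52.9 − T) = 206*1.97*(T − 18)
1759.6(52.9 − T) = 405.82(T − 18)
2165.4 T = 100387  ⇒  T ≈ 46.36 °C

T_f ≈ 46.4 °C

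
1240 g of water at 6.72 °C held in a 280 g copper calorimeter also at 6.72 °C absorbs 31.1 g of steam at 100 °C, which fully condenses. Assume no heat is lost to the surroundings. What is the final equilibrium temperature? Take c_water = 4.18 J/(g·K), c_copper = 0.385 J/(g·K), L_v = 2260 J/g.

Setting the total heat transfer to zero:
latent heat released on condensation: 31.1·2260 = 70286
  condensate cools 100→T: 31.1·4.18·(T − 100) = 130(T − 100)
  original water: 5183.2(T − 6.72)
  copper cup: 280·0.385·(T − 6.72) = 107.8(T − 6.72)
5421 T = 70286 + 13000 + 35556 = 118841
T ≈ 21.92 °C, under the boiling point, so the assumption holds.

T_f ≈ 21.9 °C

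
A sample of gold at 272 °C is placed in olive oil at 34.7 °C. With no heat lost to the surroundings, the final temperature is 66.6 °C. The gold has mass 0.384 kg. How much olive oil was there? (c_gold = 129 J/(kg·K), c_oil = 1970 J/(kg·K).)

|Q_gold| = |Q_oil|:
0.384×129×(272 − 66.6) = m×1970×(66.6 − 34.7)
62843 m = 10175  ⇒  m ≈ 0.1619 kg

m ≈ 0.162 kg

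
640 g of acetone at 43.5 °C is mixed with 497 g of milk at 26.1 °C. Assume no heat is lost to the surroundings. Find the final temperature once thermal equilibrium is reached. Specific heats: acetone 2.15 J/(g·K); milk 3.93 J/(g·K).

|Q_acetone| = |Q_milk|:
640*2.15*(43.5 − T) = 497*3.93*(T − 26.1)
1376(43.5 − T) = 1953.2(T − 26.1)
3329.2 T = 110835  ⇒  T ≈ 33.29 °C

T_f ≈ 33.3 °C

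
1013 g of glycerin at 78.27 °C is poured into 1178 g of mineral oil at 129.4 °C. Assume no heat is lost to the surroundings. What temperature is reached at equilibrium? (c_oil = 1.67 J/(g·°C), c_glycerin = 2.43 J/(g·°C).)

Taking heat into each body as positive, Σ m c ΔT = 0:
1178×1.67×(T − 129.4) + 1013×2.43×(T − 78.27) = 0
(1967.3 + 2461.6) T = 1967.3×129.4 + 2461.6×78.27
T = 447232 / 4428.9 = 101 °C

T_f ≈ 101.0 °C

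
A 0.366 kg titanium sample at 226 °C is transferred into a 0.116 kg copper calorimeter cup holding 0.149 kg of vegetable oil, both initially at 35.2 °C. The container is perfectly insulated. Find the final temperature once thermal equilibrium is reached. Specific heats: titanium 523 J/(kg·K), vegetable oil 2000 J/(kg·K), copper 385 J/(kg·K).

Conservation of energy gives ΣQ = 0:
0.366·523·(T − 226) + 0.149·2000·(T − 35.2) + 0.116·385·(T − 35.2) = 0
191.42(T − 226) + 298(T − 35.2) + 44.66(T − 35.2) = 0
534.08 T = 55322
T ≈ 103.58 °C

T_f ≈ 103.6 °C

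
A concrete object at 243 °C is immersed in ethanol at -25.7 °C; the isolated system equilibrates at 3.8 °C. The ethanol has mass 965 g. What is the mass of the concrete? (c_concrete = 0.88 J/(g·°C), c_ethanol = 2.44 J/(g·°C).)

|Q_concrete| = |Q_ethanol|:
m·0.88·(243 − 3.8) = 965·2.44·(3.8 − (-25.7))
210.5 m = 69461  ⇒  m ≈ 330 g

m ≈ 330 g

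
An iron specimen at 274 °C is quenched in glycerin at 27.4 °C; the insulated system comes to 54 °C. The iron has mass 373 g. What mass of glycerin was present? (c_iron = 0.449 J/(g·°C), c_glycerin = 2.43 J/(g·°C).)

m ≈ 570 g

Conservation of energy gives ΣQ = 0:
373×0.449×(54 − 274) + m×2.43×(54 − 27.4) = 0
64.64 m = 36845
m = 36845/64.64 ≈ 570 g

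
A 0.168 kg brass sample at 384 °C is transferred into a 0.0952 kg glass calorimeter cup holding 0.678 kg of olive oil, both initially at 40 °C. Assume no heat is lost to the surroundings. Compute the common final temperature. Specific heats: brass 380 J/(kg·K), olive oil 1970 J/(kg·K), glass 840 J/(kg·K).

T_f ≈ 54.8 °C

Energy conservation, ΣQ = 0:
0.168×380×(T − 384) + 0.678×1970×(T − 40) + 0.0952×840×(T − 40) = 0
(63.84 + 1335.7 + 79.97) T = 63.84×384 + 1335.7×40 + 79.97×40
T ≈ 54.84 °C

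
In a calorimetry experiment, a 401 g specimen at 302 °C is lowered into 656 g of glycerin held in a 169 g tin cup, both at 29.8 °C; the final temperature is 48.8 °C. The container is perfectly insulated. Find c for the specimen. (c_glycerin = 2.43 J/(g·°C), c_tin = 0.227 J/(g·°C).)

Taking heat into each body as positive, Σ m c ΔT = 0:
401×c×(48.8 − 302) + 656×2.43×(48.8 − 29.8) + 169×0.227×(48.8 − 29.8) = 0
-101533 c = -31016
c = -31016/-101533 ≈ 0.3055 J/(g·°C)

c ≈ 0.305 J/(g·°C)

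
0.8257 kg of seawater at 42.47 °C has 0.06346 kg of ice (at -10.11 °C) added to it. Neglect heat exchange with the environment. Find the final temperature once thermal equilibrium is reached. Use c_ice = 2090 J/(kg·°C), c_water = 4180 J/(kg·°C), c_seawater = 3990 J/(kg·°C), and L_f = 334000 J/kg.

T_f ≈ 33.0 °C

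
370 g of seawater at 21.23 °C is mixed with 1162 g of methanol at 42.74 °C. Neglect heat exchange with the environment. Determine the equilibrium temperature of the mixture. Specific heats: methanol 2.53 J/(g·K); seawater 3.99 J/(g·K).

T_f ≈ 35.5 °C

Taking heat into each body as positive, Σ m c ΔT = 0:
1162·2.53·(T − 42.74) + 370·3.99·(T − 21.23) = 0
4416.2 T = 156991
T = 156991/4416.2 ≈ 35.55 °C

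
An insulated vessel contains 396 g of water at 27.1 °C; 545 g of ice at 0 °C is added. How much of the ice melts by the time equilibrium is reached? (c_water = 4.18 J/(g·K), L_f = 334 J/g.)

m_melted ≈ 134 g

Water can give up m c ΔT = 396·4.18·27.1 = 44858 J before reaching 0 °C.
Fully melting the ice requires m_ice L_f = 545·334 = 182030 J.
That's not enough to melt it all — equilibrium is at 0 °C with ice remaining.
Mass melted = 44858/334 ≈ 134.3 g.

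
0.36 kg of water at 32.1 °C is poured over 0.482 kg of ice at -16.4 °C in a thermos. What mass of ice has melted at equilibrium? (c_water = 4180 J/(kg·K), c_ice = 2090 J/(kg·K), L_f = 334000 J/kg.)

m_melted ≈ 0.0952 kg

Heat available from the water dropping to 0 °C: 0.36·4180·32.1 = 48304 J.
Of that, 0.482·2090·16.4 = 16521 J goes to bring the ice to 0 °C, leaving 31783 J.
Melting all 0.482 kg of ice would need 0.482·334000 = 160988 J.
31783 J < 160988 J, so only part of the ice melts and the system sits at 0 °C.
m_melted·334000 = 31783  ⇒  m_melted ≈ 0.09516 kg.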